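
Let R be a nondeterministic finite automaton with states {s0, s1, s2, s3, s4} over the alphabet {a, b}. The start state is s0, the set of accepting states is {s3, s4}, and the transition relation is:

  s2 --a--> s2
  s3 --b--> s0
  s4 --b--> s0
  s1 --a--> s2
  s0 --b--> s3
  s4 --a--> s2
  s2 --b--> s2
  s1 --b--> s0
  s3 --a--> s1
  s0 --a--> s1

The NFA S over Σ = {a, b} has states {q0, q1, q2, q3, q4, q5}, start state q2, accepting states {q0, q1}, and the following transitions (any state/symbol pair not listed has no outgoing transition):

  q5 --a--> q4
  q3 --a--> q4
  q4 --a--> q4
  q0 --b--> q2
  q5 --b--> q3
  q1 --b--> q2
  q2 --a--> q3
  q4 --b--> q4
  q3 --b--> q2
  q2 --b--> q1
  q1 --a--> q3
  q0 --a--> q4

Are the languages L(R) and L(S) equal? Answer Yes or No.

Exploring the product automaton R × S from the start pair (s0, q2), following both machines on each input symbol, reaches 4 state pairs: (s0, q2), (s1, q3), (s3, q1), (s2, q4).
R accepts in {s3, s4} and S accepts in {q0, q1}. In every reachable pair the two components are either both accepting — (s3, q1) — or both non-accepting, so no string is accepted by exactly one of the machines: L(R) \ L(S) and L(S) \ L(R) are both empty.
Hence every string is accepted by R iff it is accepted by S, and the two languages coincide.

Yes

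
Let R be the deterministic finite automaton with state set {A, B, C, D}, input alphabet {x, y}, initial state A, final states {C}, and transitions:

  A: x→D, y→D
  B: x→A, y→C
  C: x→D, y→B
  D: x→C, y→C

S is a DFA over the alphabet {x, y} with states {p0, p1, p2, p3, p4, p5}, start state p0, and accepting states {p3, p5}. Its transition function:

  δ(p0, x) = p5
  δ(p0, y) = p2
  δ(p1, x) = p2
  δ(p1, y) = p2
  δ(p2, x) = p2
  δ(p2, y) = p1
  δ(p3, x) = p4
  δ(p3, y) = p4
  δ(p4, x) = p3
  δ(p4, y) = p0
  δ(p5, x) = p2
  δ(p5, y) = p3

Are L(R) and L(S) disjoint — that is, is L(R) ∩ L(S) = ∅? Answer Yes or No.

The string xy is accepted by both R and S.
Hence L(R) ∩ L(S) ≠ ∅.

No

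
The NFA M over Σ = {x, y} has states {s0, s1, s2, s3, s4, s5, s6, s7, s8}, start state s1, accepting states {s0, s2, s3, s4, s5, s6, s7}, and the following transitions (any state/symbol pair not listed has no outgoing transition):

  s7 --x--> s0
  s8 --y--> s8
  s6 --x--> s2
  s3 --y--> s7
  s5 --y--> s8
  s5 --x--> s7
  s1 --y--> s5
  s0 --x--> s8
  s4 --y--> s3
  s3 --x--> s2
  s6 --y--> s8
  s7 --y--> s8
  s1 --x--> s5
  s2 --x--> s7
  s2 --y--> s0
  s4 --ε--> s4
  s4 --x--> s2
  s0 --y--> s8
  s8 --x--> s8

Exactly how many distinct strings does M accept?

The useful subgraph on states {s0, s1, s5, s7} is acyclic, so L(M) is finite; the longest accepting path visits 4 useful states, giving maximum string length 3.
Counting accepting paths from s1 by length: 2 of length 1, 2 of length 2, 2 of length 3. Total 6.

6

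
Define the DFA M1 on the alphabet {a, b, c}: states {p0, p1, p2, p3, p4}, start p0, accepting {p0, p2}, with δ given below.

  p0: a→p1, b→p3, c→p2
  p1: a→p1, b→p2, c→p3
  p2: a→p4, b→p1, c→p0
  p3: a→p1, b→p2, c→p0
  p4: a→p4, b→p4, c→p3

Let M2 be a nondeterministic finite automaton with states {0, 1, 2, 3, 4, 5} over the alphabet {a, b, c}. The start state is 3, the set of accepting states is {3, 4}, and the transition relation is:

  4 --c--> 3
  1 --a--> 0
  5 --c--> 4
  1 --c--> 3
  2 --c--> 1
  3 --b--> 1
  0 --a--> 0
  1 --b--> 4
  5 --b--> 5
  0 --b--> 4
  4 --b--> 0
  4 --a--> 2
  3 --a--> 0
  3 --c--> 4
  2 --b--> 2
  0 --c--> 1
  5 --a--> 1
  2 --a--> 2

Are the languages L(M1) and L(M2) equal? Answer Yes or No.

Exploring the product automaton M1 × M2 from the start pair (p0, 3), following both machines on each input symbol, reaches 5 state pairs: (p0, 3), (p1, 0), (p3, 1), (p2, 4), (p4, 2).
M1 accepts in {p0, p2} and M2 accepts in {3, 4}. In every reachable pair the two components are either both accepting — (p0, 3), (p2, 4) — or both non-accepting, so no string is accepted by exactly one of the machines: L(M1) \ L(M2) and L(M2) \ L(M1) are both empty.
Hence every string is accepted by M1 iff it is accepted by M2, and the two languages coincide.

Yes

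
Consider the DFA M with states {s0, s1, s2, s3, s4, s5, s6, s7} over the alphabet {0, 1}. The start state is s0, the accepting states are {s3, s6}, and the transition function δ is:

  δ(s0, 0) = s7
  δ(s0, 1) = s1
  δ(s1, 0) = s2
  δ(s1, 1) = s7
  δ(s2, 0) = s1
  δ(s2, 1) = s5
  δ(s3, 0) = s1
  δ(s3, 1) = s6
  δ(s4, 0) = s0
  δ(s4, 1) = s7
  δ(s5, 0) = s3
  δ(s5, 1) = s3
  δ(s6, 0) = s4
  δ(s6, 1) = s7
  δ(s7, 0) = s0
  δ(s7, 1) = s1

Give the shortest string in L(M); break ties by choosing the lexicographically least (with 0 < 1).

A breadth-first search from s0 reaches an accepting state first via the path s0 → s1 → s2 → s5 → s3 on input 1010.
No string of length < 4 is accepted (BFS exhausts all shorter strings without reaching an accepting state), and 1010 is the lexicographically least accepting string of length 4.

1010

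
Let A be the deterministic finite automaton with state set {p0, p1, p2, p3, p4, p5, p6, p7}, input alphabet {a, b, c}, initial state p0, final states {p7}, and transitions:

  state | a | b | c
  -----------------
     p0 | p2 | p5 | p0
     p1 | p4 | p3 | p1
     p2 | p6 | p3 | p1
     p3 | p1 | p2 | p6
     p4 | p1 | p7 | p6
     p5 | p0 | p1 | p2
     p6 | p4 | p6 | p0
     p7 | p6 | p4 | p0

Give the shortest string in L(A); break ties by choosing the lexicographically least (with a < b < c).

A breadth-first search from p0 reaches an accepting state first via the path p0 → p2 → p6 → p4 → p7 on input aaab.
No string of length < 4 is accepted (BFS exhausts all shorter strings without reaching an accepting state), and aaab is the lexicographically least accepting string of length 4.

aaab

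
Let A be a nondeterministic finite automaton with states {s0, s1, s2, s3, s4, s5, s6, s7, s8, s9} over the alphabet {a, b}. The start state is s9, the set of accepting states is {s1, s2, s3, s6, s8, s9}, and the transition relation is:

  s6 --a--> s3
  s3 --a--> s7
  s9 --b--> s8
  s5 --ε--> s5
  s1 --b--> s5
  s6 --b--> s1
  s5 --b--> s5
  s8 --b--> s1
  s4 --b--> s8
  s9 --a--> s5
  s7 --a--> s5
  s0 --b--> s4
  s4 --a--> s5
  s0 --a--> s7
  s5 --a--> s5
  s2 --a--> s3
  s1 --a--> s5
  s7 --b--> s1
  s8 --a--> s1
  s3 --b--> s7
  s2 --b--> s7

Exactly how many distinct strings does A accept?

4

The useful subgraph on states {s1, s8, s9} is acyclic, so L(A) is finite; the longest accepting path visits 3 useful states, giving maximum string length 2.
Counting accepting paths from s9 by length: 1 of length 0, 1 of length 1, 2 of length 2. Total 4.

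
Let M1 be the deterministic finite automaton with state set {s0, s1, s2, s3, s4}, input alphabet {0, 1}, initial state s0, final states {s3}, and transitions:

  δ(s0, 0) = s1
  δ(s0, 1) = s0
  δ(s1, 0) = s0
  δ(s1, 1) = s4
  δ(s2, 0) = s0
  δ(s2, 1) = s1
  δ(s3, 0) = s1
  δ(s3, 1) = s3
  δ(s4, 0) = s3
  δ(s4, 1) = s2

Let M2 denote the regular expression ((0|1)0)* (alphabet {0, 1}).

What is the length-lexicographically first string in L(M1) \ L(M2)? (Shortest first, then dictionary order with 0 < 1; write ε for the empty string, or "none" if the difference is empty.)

The string 010 is accepted by M1 but not by M2.
No shorter string lies in the difference, and 010 is the lexicographically first length-3 string in L(M1) \ L(M2).

010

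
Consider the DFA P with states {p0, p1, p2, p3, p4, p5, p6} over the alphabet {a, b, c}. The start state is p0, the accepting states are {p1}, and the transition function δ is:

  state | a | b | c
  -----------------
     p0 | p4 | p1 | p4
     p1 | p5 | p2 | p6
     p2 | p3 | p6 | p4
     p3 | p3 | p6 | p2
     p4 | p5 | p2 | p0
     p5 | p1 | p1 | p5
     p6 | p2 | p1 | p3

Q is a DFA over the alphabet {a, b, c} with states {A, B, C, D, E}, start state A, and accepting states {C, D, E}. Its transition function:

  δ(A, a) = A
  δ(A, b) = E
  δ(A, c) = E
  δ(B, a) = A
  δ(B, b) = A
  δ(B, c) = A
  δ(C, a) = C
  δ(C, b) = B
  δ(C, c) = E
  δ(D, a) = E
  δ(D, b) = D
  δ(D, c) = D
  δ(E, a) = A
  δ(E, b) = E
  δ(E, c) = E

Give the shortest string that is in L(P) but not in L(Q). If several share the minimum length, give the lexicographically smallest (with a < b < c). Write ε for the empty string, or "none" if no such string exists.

The string aaa is accepted by P but not by Q.
No shorter string lies in the difference, and aaa is the lexicographically first length-3 string in L(P) \ L(Q).

aaa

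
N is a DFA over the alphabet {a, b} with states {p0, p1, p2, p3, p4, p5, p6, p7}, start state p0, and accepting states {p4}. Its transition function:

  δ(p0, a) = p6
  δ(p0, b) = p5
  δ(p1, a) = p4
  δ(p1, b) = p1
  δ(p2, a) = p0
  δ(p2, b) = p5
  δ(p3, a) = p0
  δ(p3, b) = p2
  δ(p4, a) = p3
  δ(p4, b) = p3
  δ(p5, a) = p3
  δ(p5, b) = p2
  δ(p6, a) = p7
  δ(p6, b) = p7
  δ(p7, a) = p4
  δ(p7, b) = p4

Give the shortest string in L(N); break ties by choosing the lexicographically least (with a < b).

A breadth-first search from p0 reaches an accepting state first via the path p0 → p6 → p7 → p4 on input aaa.
No string of length < 3 is accepted (BFS exhausts all shorter strings without reaching an accepting state), and aaa is the lexicographically least accepting string of length 3.

aaa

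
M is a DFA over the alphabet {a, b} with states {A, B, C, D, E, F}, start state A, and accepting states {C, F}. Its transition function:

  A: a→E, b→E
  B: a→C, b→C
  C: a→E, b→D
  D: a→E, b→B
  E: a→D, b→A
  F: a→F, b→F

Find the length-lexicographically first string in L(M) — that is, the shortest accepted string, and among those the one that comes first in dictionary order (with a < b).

A breadth-first search from A reaches an accepting state first via the path A → E → D → B → C on input aaba.
No string of length < 4 is accepted (BFS exhausts all shorter strings without reaching an accepting state), and aaba is the lexicographically least accepting string of length 4.

aaba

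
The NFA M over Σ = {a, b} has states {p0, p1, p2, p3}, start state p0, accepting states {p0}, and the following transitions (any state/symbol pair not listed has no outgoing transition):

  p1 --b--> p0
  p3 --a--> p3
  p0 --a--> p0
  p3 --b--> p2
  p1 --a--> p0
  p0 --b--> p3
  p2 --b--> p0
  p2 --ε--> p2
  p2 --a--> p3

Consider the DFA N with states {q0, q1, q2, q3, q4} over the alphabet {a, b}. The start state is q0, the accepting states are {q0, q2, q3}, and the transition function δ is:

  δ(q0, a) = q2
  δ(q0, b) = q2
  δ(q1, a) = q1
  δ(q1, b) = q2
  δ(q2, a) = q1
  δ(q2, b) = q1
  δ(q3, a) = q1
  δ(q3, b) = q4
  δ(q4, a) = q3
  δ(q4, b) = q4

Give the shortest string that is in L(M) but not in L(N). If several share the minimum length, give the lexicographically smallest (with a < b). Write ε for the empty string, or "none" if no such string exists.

aa

The string aa is accepted by M but not by N.
No shorter string lies in the difference, and aa is the lexicographically first length-2 string in L(M) \ L(N).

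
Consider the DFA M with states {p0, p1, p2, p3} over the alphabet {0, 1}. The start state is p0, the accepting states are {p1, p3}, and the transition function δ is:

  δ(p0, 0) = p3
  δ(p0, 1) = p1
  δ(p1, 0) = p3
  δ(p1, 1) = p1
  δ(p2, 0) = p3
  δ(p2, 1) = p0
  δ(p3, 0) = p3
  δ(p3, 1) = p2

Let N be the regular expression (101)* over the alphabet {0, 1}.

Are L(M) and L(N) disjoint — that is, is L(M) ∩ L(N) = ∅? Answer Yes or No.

Yes

Converting the expression N to a DFA (subset construction, then merging equivalent states) gives the minimal DFA with states {n0, n1, n2, n3}, start state n0, accepting states {n0} and transitions n0: 0→n1, 1→n2; n1: 0→n1, 1→n1; n2: 0→n3, 1→n1; n3: 0→n1, 1→n0.
Exploring the product automaton M × N from the start pair (p0, n0), following both machines on each input symbol, reaches 9 state pairs: (p0, n0), (p3, n1), (p1, n2), (p2, n1), (p3, n3), (p1, n1), (p0, n1), (p2, n0), (p0, n2).
M accepts in {p1, p3} and N accepts in {n0}; no reachable pair has both components accepting, so no string drives both machines to acceptance simultaneously and L(M) ∩ L(N) = ∅.
So no string is accepted by both, and the intersection is empty.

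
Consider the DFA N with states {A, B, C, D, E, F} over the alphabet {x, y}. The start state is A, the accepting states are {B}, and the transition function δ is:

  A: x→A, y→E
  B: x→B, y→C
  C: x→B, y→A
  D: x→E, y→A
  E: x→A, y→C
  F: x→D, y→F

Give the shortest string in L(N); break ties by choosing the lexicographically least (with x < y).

A breadth-first search from A reaches an accepting state first via the path A → E → C → B on input yyx.
No string of length < 3 is accepted (BFS exhausts all shorter strings without reaching an accepting state), and yyx is the lexicographically least accepting string of length 3.

yyx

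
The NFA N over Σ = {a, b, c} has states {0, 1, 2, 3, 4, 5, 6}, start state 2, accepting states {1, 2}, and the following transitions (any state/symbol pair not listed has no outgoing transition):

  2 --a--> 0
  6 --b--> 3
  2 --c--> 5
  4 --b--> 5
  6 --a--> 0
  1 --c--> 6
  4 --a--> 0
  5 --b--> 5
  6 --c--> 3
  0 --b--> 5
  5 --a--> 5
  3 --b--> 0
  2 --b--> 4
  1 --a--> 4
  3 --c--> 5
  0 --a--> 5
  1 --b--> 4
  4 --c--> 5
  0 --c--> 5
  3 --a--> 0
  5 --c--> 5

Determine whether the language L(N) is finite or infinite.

The useful states (reachable from 2 and able to reach an accepting state) are {2}.
Restricted to these states the transition graph has no cycle, so every accepting path has bounded length and L is finite.

finite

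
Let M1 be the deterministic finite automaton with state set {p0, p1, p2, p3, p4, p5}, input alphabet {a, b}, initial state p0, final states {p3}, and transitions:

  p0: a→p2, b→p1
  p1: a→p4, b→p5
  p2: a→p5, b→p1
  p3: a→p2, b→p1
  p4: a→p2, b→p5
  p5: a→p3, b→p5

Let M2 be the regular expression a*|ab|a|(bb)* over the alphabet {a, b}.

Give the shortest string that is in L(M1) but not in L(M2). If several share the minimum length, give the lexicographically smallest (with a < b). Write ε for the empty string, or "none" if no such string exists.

The string bba is accepted by M1 but not by M2.
No shorter string lies in the difference, and bba is the lexicographically first length-3 string in L(M1) \ L(M2).

bba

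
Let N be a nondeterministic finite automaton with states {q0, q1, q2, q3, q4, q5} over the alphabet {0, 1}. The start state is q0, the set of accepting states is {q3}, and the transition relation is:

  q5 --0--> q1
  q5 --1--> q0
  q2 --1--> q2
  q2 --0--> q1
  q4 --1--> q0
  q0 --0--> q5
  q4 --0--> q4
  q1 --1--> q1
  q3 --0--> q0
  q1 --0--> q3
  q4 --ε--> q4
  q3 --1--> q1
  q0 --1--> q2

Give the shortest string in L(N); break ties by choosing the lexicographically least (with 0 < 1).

000

A breadth-first search from q0 reaches an accepting state first via the path q0 → q5 → q1 → q3 on input 000.
No string of length < 3 is accepted (BFS exhausts all shorter strings without reaching an accepting state), and 000 is the lexicographically least accepting string of length 3.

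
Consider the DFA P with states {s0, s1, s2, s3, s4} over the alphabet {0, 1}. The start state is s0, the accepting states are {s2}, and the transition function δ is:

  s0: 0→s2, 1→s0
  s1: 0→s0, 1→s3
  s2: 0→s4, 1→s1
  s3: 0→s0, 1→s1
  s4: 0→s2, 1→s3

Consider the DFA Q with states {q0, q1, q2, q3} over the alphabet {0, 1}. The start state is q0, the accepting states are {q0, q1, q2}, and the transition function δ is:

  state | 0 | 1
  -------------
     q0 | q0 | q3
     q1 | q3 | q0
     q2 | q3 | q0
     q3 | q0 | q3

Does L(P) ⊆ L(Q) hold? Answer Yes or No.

Exploring the product automaton P × Q from the start pair (s0, q0), following both machines on each input symbol, reaches 6 state pairs: (s0, q0), (s2, q0), (s0, q3), (s4, q0), (s1, q3), (s3, q3).
P accepts in {s2} and Q accepts in {q0, q1, q2}. The reachable pairs whose P-component is accepting are (s2, q0); in each of them the Q-component is accepting too, so the product for L(P) \ L(Q) (P-component accepting, Q-component rejecting) has no reachable accepting pair and the difference is empty.
Hence every string in L(P) is also in L(Q).

Yes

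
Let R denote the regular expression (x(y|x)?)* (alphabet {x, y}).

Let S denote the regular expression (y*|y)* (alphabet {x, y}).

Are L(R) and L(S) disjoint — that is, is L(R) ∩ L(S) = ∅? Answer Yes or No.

No

The empty string ε is accepted by both R and S.
Hence L(R) ∩ L(S) ≠ ∅.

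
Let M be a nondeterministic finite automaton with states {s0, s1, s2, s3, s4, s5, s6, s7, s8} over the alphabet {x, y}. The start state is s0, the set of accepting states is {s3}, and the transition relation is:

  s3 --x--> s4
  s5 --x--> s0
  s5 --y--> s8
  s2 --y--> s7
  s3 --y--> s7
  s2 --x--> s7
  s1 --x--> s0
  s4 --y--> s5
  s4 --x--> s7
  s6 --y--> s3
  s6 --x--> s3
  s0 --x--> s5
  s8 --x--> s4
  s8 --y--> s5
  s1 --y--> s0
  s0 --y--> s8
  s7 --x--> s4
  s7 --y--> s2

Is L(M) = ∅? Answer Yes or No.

Yes

The states reachable from the start state are {s0, s2, s4, s5, s7, s8}.
None of the accepting states {s3} is reachable, so no string is accepted and L(M) = ∅.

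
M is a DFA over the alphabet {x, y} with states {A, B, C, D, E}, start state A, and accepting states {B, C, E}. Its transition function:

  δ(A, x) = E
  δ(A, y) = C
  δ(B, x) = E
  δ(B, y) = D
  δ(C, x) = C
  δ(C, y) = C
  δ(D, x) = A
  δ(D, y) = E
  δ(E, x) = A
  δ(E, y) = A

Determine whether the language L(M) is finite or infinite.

State C is reachable from the start and can reach an accepting state, and it lies on the cycle C → C.
Traversing that cycle any number of times yields accepted strings of unbounded length, so the language is infinite.

infinite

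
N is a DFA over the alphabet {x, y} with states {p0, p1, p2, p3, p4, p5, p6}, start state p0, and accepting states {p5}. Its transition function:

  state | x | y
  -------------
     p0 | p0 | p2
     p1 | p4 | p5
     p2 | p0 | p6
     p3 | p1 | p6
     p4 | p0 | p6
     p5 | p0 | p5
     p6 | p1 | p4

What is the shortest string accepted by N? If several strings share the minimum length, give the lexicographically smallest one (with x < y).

yyxy

A breadth-first search from p0 reaches an accepting state first via the path p0 → p2 → p6 → p1 → p5 on input yyxy.
No string of length < 4 is accepted (BFS exhausts all shorter strings without reaching an accepting state), and yyxy is the lexicographically least accepting string of length 4.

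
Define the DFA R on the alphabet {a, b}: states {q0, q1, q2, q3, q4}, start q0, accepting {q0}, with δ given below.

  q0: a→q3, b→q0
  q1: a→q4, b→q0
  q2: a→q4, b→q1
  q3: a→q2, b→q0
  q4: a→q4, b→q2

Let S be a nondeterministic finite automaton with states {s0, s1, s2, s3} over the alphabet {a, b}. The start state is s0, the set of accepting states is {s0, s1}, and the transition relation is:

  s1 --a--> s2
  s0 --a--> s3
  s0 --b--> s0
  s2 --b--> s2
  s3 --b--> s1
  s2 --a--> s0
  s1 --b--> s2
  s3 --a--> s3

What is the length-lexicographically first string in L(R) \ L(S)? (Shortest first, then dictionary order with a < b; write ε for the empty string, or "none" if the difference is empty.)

abb

The string abb is accepted by R but not by S.
No shorter string lies in the difference, and abb is the lexicographically first length-3 string in L(R) \ L(S).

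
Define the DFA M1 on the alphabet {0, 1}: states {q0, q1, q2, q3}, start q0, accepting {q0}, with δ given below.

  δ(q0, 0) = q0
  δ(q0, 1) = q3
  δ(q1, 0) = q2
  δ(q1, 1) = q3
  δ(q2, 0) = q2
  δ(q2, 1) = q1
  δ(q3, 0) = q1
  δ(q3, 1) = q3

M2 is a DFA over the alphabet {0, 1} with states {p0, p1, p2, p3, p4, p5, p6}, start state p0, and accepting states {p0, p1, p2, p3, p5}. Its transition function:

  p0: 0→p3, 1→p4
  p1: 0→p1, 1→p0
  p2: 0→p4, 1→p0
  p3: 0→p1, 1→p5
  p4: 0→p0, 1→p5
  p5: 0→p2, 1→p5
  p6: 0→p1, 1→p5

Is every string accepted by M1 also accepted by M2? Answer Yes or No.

Yes

Exploring the product automaton M1 × M2 from the start pair (q0, p0), following both machines on each input symbol, reaches 16 state pairs: (q0, p0), (q0, p3), (q3, p4), (q0, p1), (q3, p5), (q1, p0), (q3, p0), (q1, p2), (q2, p3), (q1, p3), (q2, p4), (q2, p1), (q1, p5), (q2, p0), (q2, p2), (q1, p4).
M1 accepts in {q0} and M2 accepts in {p0, p1, p2, p3, p5}. The reachable pairs whose M1-component is accepting are (q0, p0), (q0, p3), (q0, p1); in each of them the M2-component is accepting too, so the product for L(M1) \ L(M2) (M1-component accepting, M2-component rejecting) has no reachable accepting pair and the difference is empty.
Hence every string in L(M1) is also in L(M2).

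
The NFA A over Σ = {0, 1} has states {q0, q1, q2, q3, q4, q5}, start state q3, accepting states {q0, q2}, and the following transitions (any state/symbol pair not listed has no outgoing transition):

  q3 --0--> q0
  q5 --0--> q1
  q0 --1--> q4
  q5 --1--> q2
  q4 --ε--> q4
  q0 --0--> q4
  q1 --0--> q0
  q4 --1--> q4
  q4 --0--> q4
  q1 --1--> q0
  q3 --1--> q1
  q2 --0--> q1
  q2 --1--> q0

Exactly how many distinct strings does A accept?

3

The useful subgraph on states {q0, q1, q3} is acyclic, so L(A) is finite; the longest accepting path visits 3 useful states, giving maximum string length 2.
Counting accepting paths from q3 by length: 1 of length 1, 2 of length 2. Total 3.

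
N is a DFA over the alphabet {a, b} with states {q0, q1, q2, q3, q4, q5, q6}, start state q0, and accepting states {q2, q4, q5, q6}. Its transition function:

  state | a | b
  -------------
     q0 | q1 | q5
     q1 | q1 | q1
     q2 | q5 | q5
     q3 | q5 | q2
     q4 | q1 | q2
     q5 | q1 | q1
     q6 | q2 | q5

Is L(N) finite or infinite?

finite

The useful states (reachable from q0 and able to reach an accepting state) are {q0, q5}.
Restricted to these states the transition graph has no cycle, so every accepting path has bounded length and L is finite.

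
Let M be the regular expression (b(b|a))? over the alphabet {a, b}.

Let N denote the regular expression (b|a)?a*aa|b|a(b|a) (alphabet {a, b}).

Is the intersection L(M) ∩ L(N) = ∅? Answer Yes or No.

Converting the expression M to a DFA (subset construction, then merging equivalent states) gives the minimal DFA with states {m0, m1, m2, m3}, start state m0, accepting states {m0, m3} and transitions m0: a→m1, b→m2; m1: a→m1, b→m1; m2: a→m3, b→m3; m3: a→m1, b→m1.
Converting the expression N to a DFA (subset construction, then merging equivalent states) gives the minimal DFA with states {n0, n1, n2, n3, n4, n5, n6}, start state n0, accepting states {n2, n3, n4} and transitions n0: a→n1, b→n2; n1: a→n3, b→n4; n2: a→n5, b→n6; n3: a→n3, b→n6; n4: a→n6, b→n6; n5: a→n3, b→n6; n6: a→n6, b→n6.
Exploring the product automaton M × N from the start pair (m0, n0), following both machines on each input symbol, reaches 8 state pairs: (m0, n0), (m1, n1), (m2, n2), (m1, n3), (m1, n4), (m3, n5), (m3, n6), (m1, n6).
M accepts in {m0, m3} and N accepts in {n2, n3, n4}; no reachable pair has both components accepting, so no string drives both machines to acceptance simultaneously and L(M) ∩ L(N) = ∅.
So no string is accepted by both, and the intersection is empty.

Yes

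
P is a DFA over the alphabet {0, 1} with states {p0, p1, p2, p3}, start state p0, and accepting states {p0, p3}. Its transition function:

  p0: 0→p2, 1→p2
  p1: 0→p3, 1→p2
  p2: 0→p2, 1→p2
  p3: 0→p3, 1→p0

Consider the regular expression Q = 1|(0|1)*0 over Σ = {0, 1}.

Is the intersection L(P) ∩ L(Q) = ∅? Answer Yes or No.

Converting the expression Q to a DFA (subset construction, then merging equivalent states) gives the minimal DFA with states {q0, q1, q2}, start state q0, accepting states {q1} and transitions q0: 0→q1, 1→q1; q1: 0→q1, 1→q2; q2: 0→q1, 1→q2.
Exploring the product automaton P × Q from the start pair (p0, q0), following both machines on each input symbol, reaches 3 state pairs: (p0, q0), (p2, q1), (p2, q2).
P accepts in {p0, p3} and Q accepts in {q1}; no reachable pair has both components accepting, so no string drives both machines to acceptance simultaneously and L(P) ∩ L(Q) = ∅.
So no string is accepted by both, and the intersection is empty.

Yes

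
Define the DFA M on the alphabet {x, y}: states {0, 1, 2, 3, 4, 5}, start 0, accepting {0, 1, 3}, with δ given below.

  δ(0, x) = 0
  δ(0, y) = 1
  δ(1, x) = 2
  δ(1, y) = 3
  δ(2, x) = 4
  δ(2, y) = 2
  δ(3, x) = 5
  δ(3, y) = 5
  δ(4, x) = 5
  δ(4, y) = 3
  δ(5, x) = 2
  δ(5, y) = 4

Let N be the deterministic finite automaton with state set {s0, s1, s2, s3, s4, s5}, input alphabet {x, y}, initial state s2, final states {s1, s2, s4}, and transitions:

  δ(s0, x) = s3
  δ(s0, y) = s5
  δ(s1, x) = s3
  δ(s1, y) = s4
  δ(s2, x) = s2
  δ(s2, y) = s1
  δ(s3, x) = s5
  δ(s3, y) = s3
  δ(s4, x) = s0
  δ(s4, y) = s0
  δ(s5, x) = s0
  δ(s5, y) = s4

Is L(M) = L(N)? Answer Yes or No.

Yes

Exploring the product automaton M × N from the start pair (0, s2), following both machines on each input symbol, reaches 6 state pairs: (0, s2), (1, s1), (2, s3), (3, s4), (4, s5), (5, s0).
M accepts in {0, 1, 3} and N accepts in {s1, s2, s4}. In every reachable pair the two components are either both accepting — (0, s2), (1, s1), (3, s4) — or both non-accepting, so no string is accepted by exactly one of the machines: L(M) \ L(N) and L(N) \ L(M) are both empty.
Hence every string is accepted by M iff it is accepted by N, and the two languages coincide.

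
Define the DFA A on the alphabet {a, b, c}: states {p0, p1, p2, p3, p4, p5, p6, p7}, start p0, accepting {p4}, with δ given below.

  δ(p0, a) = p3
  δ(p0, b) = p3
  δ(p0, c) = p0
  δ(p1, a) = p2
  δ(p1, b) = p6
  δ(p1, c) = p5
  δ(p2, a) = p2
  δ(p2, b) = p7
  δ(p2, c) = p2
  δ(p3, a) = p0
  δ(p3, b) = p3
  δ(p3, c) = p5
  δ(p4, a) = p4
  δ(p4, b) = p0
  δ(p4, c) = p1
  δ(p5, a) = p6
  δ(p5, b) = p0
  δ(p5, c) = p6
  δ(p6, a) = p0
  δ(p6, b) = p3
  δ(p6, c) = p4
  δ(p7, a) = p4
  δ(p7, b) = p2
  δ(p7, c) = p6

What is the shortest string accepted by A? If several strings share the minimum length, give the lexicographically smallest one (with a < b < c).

acac

A breadth-first search from p0 reaches an accepting state first via the path p0 → p3 → p5 → p6 → p4 on input acac.
No string of length < 4 is accepted (BFS exhausts all shorter strings without reaching an accepting state), and acac is the lexicographically least accepting string of length 4.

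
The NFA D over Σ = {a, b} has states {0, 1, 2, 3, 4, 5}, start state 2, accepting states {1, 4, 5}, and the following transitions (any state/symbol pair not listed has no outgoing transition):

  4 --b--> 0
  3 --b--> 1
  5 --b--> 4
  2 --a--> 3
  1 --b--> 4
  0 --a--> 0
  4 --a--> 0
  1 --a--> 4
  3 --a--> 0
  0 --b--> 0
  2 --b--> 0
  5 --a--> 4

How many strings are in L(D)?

3

The useful subgraph on states {1, 2, 3, 4} is acyclic, so L(D) is finite; the longest accepting path visits 4 useful states, giving maximum string length 3.
Counting accepting paths from 2 by length: 1 of length 2, 2 of length 3. Total 3.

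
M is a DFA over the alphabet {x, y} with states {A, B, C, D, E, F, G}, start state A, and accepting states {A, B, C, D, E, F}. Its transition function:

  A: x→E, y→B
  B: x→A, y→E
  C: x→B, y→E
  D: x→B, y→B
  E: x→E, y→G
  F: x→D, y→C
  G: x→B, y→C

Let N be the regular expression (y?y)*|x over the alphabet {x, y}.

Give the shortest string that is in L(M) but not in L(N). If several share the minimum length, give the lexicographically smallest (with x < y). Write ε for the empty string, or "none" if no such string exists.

The string xx is accepted by M but not by N.
No shorter string lies in the difference, and xx is the lexicographically first length-2 string in L(M) \ L(N).

xx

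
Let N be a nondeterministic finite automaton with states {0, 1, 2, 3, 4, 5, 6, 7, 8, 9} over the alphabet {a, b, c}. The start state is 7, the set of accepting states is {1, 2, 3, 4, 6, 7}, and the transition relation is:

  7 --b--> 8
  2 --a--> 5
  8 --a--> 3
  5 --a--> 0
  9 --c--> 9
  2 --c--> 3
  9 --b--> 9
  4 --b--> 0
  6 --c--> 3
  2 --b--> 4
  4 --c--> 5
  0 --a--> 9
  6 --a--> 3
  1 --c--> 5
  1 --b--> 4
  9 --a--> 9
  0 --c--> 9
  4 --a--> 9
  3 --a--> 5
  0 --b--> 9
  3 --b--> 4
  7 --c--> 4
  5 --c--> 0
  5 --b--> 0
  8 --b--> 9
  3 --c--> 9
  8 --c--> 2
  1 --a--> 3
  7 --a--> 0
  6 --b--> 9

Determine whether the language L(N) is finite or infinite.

The useful states (reachable from 7 and able to reach an accepting state) are {2, 3, 4, 7, 8}.
Restricted to these states the transition graph has no cycle, so every accepting path has bounded length and L is finite.

finite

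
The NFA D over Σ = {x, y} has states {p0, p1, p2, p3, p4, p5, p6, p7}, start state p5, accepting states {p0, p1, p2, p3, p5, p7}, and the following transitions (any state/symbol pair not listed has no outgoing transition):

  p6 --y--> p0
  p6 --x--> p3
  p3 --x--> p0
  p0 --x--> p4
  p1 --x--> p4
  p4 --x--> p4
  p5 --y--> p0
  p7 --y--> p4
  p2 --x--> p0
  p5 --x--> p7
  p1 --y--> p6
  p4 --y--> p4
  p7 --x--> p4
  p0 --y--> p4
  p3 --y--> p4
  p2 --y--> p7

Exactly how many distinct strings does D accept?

The useful subgraph on states {p0, p5, p7} is acyclic, so L(D) is finite; the longest accepting path visits 2 useful states, giving maximum string length 1.
Counting accepting paths from p5 by length: 1 of length 0, 2 of length 1. Total 3.

3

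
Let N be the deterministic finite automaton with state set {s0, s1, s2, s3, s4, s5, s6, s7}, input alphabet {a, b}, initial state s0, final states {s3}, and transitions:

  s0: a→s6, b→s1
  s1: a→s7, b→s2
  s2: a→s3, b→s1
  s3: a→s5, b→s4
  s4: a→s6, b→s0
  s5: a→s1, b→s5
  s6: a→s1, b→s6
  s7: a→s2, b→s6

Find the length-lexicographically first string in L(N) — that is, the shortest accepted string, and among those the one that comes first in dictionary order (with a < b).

A breadth-first search from s0 reaches an accepting state first via the path s0 → s1 → s2 → s3 on input bba.
No string of length < 3 is accepted (BFS exhausts all shorter strings without reaching an accepting state), and bba is the lexicographically least accepting string of length 3.

bba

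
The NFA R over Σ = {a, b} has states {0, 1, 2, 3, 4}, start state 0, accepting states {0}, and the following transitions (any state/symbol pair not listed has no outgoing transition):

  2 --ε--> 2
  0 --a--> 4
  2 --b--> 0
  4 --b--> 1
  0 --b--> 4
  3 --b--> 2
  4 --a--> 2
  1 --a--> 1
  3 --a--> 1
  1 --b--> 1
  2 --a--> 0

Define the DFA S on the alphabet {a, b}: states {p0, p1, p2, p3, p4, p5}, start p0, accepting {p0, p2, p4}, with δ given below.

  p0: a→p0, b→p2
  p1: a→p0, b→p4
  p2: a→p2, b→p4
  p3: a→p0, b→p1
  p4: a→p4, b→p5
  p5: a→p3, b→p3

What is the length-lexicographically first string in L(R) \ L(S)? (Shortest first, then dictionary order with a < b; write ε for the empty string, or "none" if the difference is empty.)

The string aabbab is accepted by R but not by S.
No shorter string lies in the difference, and aabbab is the lexicographically first length-6 string in L(R) \ L(S).

aabbab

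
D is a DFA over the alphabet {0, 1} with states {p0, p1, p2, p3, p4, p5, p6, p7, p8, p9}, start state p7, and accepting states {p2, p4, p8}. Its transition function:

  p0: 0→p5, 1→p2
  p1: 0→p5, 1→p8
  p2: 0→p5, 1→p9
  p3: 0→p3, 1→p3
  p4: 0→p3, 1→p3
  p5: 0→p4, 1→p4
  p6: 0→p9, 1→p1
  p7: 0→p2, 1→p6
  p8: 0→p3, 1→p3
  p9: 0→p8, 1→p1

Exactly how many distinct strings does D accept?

14

The useful subgraph on states {p1, p2, p4, p5, p6, p7, p8, p9} is acyclic, so L(D) is finite; the longest accepting path visits 6 useful states, giving maximum string length 5.
Counting accepting paths from p7 by length: 1 of length 1, 5 of length 3, 4 of length 4, 4 of length 5. Total 14.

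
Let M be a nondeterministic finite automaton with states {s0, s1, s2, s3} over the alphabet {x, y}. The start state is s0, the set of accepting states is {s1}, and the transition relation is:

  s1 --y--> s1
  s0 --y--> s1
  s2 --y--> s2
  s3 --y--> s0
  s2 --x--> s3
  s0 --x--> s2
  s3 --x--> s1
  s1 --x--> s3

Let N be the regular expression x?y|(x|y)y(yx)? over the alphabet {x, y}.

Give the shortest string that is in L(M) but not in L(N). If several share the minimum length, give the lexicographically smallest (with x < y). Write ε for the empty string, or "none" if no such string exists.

xxx

The string xxx is accepted by M but not by N.
No shorter string lies in the difference, and xxx is the lexicographically first length-3 string in L(M) \ L(N).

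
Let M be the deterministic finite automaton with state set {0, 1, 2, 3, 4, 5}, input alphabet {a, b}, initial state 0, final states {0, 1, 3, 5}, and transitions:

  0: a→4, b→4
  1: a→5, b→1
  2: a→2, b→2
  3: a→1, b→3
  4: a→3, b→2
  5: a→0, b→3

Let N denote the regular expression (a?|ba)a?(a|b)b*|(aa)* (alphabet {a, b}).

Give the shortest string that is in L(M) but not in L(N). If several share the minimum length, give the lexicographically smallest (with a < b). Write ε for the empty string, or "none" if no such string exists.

The string ba is accepted by M but not by N.
No shorter string lies in the difference, and ba is the lexicographically first length-2 string in L(M) \ L(N).

ba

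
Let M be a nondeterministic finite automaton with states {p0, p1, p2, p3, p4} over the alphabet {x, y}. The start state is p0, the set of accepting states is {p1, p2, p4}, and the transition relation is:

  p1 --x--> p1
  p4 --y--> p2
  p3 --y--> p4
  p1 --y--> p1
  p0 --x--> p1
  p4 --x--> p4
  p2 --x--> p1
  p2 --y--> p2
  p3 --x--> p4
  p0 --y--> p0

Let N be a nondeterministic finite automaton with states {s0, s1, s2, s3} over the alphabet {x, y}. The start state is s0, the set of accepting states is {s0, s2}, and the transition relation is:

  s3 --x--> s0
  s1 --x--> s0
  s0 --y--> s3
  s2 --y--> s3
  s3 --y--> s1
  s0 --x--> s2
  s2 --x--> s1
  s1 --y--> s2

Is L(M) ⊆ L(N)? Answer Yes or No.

No

The string xx is in L(M) but not in L(N).
So L(M) ⊄ L(N).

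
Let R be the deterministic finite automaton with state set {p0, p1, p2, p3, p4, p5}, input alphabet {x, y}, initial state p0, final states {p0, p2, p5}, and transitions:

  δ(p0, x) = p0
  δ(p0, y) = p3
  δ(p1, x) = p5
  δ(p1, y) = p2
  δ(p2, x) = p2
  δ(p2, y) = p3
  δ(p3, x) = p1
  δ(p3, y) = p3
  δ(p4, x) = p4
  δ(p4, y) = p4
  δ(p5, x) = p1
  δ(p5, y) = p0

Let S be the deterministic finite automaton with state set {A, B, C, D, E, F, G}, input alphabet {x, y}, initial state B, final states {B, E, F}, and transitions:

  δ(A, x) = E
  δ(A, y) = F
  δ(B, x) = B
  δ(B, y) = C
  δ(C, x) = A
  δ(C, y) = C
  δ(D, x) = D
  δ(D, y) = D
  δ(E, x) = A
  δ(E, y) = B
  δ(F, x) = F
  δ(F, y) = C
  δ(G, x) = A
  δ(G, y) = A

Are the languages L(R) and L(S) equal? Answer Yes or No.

Yes

Exploring the product automaton R × S from the start pair (p0, B), following both machines on each input symbol, reaches 5 state pairs: (p0, B), (p3, C), (p1, A), (p5, E), (p2, F).
R accepts in {p0, p2, p5} and S accepts in {B, E, F}. In every reachable pair the two components are either both accepting — (p0, B), (p5, E), (p2, F) — or both non-accepting, so no string is accepted by exactly one of the machines: L(R) \ L(S) and L(S) \ L(R) are both empty.
Hence every string is accepted by R iff it is accepted by S, and the two languages coincide.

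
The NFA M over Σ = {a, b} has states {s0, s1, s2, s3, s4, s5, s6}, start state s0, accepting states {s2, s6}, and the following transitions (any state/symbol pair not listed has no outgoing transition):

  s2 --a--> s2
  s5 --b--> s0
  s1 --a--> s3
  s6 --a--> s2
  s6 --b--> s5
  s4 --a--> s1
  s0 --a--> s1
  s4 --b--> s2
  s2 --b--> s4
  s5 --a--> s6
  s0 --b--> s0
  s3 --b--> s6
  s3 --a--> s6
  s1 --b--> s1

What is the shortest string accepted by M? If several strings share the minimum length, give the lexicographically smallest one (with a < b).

aaa

A breadth-first search from s0 reaches an accepting state first via the path s0 → s1 → s3 → s6 on input aaa.
No string of length < 3 is accepted (BFS exhausts all shorter strings without reaching an accepting state), and aaa is the lexicographically least accepting string of length 3.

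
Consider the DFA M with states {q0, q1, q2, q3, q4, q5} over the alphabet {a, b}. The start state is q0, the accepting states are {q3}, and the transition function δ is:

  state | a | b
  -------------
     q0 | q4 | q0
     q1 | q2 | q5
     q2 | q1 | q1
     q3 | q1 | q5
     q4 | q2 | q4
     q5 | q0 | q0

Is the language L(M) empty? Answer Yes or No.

Yes

The states reachable from the start state are {q0, q1, q2, q4, q5}.
None of the accepting states {q3} is reachable, so no string is accepted and L(M) = ∅.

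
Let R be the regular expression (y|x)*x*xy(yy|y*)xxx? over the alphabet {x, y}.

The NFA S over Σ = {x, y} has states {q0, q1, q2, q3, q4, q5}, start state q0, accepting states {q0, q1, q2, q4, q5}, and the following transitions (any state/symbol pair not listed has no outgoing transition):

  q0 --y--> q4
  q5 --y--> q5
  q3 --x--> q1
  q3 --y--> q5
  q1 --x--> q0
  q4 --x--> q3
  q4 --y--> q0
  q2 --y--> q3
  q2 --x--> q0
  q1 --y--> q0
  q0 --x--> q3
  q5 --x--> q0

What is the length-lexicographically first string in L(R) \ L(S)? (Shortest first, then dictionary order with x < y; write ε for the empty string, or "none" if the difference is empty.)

xyxx

The string xyxx is accepted by R but not by S.
No shorter string lies in the difference, and xyxx is the lexicographically first length-4 string in L(R) \ L(S).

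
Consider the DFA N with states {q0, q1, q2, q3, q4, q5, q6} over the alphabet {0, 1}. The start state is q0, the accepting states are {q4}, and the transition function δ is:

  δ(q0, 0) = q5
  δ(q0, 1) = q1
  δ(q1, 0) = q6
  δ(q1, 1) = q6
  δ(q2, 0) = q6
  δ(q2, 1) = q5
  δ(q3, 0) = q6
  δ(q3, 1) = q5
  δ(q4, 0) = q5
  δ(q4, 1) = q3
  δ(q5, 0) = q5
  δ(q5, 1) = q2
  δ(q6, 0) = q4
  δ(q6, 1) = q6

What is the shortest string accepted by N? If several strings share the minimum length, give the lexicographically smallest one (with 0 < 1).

A breadth-first search from q0 reaches an accepting state first via the path q0 → q1 → q6 → q4 on input 100.
No string of length < 3 is accepted (BFS exhausts all shorter strings without reaching an accepting state), and 100 is the lexicographically least accepting string of length 3.

100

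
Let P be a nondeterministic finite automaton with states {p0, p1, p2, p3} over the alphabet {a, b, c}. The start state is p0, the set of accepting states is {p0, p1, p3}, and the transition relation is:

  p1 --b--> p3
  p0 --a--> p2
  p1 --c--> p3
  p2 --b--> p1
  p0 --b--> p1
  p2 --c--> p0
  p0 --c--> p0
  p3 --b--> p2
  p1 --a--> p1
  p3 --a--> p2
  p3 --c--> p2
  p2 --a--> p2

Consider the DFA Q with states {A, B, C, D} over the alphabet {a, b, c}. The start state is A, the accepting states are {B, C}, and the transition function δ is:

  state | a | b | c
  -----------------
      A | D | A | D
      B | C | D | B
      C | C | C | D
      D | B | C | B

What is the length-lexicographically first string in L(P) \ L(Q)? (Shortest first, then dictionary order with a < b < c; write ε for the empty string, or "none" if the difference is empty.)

The empty string ε is accepted by P but not by Q.
Since ε is the unique shortest string, it is the required witness.

ε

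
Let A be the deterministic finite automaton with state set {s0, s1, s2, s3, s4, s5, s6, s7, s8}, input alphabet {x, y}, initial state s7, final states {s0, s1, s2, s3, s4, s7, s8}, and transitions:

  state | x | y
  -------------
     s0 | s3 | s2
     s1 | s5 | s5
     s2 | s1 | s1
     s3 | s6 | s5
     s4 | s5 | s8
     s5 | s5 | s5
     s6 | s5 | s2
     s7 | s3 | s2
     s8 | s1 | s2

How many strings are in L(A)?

8

The useful subgraph on states {s1, s2, s3, s6, s7} is acyclic, so L(A) is finite; the longest accepting path visits 5 useful states, giving maximum string length 4.
Counting accepting paths from s7 by length: 1 of length 0, 2 of length 1, 2 of length 2, 1 of length 3, 2 of length 4. Total 8.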